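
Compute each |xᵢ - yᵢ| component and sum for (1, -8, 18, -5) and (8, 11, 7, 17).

Σ|x_i - y_i| = |1 - 8| + |-8 - 11| + |18 - 7| + |-5 - 17| = 7 + 19 + 11 + 22 = 59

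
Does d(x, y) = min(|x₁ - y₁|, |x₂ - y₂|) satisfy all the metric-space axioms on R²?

No. d fails identity of indiscernibles: take x = (4, 0) and y = (4, 7). Then d(x,y) = min(|4 - 4|, |0 - 7|) = min(0, 7) = 0, yet x ≠ y.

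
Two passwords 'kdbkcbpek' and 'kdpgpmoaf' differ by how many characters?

Differing positions: 3, 4, 5, 6, 7, 8, 9. Hamming distance = 7.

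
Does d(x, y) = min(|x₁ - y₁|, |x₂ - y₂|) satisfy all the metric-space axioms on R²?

No. d fails identity of indiscernibles: take x = (3, 0) and y = (3, 3). Then d(x,y) = min(|3 - 3|, |0 - 3|) = min(0, 3) = 0, yet x ≠ y.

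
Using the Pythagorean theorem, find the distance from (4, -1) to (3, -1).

√(Σ(x_i - y_i)²) = √((4 - 3)² + (-1 - (-1))²)
= √(1² + 0²) = √(1 + 0) = √1 = 1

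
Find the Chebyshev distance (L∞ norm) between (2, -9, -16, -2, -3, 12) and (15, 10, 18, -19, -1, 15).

max(|x_i - y_i|) = max(|2 - 15|, |-9 - 10|, |-16 - 18|, |-2 - (-19)|, |-3 - (-1)|, |12 - 15|) = max(13, 19, 34, 17, 2, 3) = 34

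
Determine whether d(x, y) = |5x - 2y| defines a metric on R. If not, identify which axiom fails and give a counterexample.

No. d fails symmetry: d(6, 3) = |5·6 - 2·3| = |24| = 24, but d(3, 6) = |5·3 - 2·6| = |3| = 3. Since 24 ≠ 3, d(x,y) ≠ d(y,x) in general.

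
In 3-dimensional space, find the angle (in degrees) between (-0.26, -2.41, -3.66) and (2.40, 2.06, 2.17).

With u = (-0.26, -2.41, -3.66), v = (2.40, 2.06, 2.17):
u·v = (-0.26)·2.4 + (-2.41)·2.06 + (-3.66)·2.17 = (-0.624) + (-4.9646) + (-7.9422) = -13.5308.
|u| = √((-0.26)² + (-2.41)² + (-3.66)²) = √(0.0676 + 5.8081 + 13.3956) = √19.2713, |v| = √(2.4² + 2.06² + 2.17²) = √(5.76 + 4.2436 + 4.7089) = √14.7125.
cos θ = (u·v)/(|u||v|) = -13.5308/(√19.2713·√14.7125) ≈ -0.803572
θ = arccos(-0.803572) ≈ 143.47°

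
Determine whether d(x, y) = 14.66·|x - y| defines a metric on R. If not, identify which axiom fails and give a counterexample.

Yes. Since |x - y| is a metric on R and 14.66 > 0, the positive scalar multiple 14.66·|x - y| is also a metric: scaling by a positive constant preserves non-negativity, identity (d=0 ⟺ |x-y|=0 ⟺ x=y), symmetry, and the triangle inequality.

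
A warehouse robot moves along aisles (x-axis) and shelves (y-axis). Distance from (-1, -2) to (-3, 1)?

Σ|x_i - y_i| = |-1 - (-3)| + |-2 - 1| = 2 + 3 = 5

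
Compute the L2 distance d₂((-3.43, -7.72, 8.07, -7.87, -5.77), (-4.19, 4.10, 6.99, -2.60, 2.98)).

√(Σ(x_i - y_i)²) = √((-3.43 - (-4.19))² + (-7.72 - 4.1)² + (8.07 - 6.99)² + (-7.87 - (-2.6))² + (-5.77 - 2.98)²)
= √(0.76² + (-11.82)² + 1.08² + (-5.27)² + (-8.75)²) = √(0.5776 + 139.7124 + 1.1664 + 27.7729 + 76.5625) = √245.7918 ≈ 15.6777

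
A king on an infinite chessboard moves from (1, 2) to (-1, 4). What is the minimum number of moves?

max(|x_i - y_i|) = max(|1 - (-1)|, |2 - 4|) = max(2, 2) = 2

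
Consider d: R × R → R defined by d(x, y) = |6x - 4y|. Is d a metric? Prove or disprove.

No. d fails symmetry: d(1, 3) = |6·1 - 4·3| = |-6| = 6, but d(3, 1) = |6·3 - 4·1| = |14| = 14. Since 6 ≠ 14, d(x,y) ≠ d(y,x) in general.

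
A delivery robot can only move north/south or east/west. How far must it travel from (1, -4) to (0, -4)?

Σ|x_i - y_i| = |1 - 0| + |-4 - (-4)| = 1 + 0 = 1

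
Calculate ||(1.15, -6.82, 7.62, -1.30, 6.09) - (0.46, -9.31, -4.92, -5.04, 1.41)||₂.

√(Σ(x_i - y_i)²) = √((1.15 - 0.46)² + (-6.82 - (-9.31))² + (7.62 - (-4.92))² + (-1.3 - (-5.04))² + (6.09 - 1.41)²)
= √(0.69² + 2.49² + 12.54² + 3.74² + 4.68²) = √(0.4761 + 6.2001 + 157.2516 + 13.9876 + 21.9024) = √199.8178 ≈ 14.1357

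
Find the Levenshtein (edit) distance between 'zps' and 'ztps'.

Let D[i][j] be the edit distance between the first i characters of 'zps' and the first j characters of 'ztps', with D[i][0] = i, D[0][j] = j, and D[i][j] = D[i-1][j-1] if the characters match, else 1 + min(D[i-1][j], D[i][j-1], D[i-1][j-1]). Filling the table (rows: prefixes of 'zps', columns: prefixes of 'ztps'):
     ε  z  t  p  s
  ε  0  1  2  3  4
  z  1  0  1  2  3
  p  2  1  1  1  2
  s  3  2  2  2  1
The bottom-right entry gives D[3][4] = 1, so no sequence of fewer than 1 edit works. Backtracking through the table gives one optimal edit sequence (1 edit):
  zps → ztps (ins t @2)
Edit distance = 1.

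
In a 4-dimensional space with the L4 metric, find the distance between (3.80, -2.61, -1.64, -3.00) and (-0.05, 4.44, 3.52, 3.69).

(Σ|x_i - y_i|^4)^(1/4) = (|3.8 - (-0.05)|^4 + |-2.61 - 4.44|^4 + |-1.64 - 3.52|^4 + |-3 - 3.69|^4)^(1/4)
= (3.85^4 + 7.05^4 + 5.16^4 + 6.69^4)^(1/4) ≈ (219.7065 + 2470.3385 + 708.9226 + 2003.1085)^(1/4) = (5402.0761)^(1/4) ≈ 8.5731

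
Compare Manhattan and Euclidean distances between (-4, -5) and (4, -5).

L1 = |-4 - 4| + |-5 - (-5)| = 8 + 0 = 8
L2 = √(8² + 0²) = √64 = 8
L1 ≥ L2 always (equality iff movement is along one axis); L1 = L2 here (movement is along a single axis).
Ratio L1/L2 = 8/8 = 1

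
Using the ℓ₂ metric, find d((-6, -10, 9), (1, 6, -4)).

√(Σ(x_i - y_i)²) = √((-6 - 1)² + (-10 - 6)² + (9 - (-4))²)
= √((-7)² + (-16)² + 13²) = √(49 + 256 + 169) = √474 ≈ 21.7715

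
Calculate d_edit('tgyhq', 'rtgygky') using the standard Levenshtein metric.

Let D[i][j] be the edit distance between the first i characters of 'tgyhq' and the first j characters of 'rtgygky', with D[i][0] = i, D[0][j] = j, and D[i][j] = D[i-1][j-1] if the characters match, else 1 + min(D[i-1][j], D[i][j-1], D[i-1][j-1]). Filling the table (rows: prefixes of 'tgyhq', columns: prefixes of 'rtgygky'):
     ε  r  t  g  y  g  k  y
  ε  0  1  2  3  4  5  6  7
  t  1  1  1  2  3  4  5  6
  g  2  2  2  1  2  3  4  5
  y  3  3  3  2  1  2  3  4
  h  4  4  4  3  2  2  3  4
  q  5  5  5  4  3  3  3  4
The bottom-right entry gives D[5][7] = 4, so no sequence of fewer than 4 edits works. Backtracking through the table gives one optimal edit sequence (4 edits):
  tgyhq → rtgyhq (ins r @1)
  rtgyhq → rtgyghq (ins g @5)
  rtgyghq → rtgygkq (sub h→k @6)
  rtgygkq → rtgygky (sub q→y @7)
Edit distance = 4.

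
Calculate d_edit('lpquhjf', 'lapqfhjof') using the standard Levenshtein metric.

Let D[i][j] be the edit distance between the first i characters of 'lpquhjf' and the first j characters of 'lapqfhjof', with D[i][0] = i, D[0][j] = j, and D[i][j] = D[i-1][j-1] if the characters match, else 1 + min(D[i-1][j], D[i][j-1], D[i-1][j-1]). Filling the table (rows: prefixes of 'lpquhjf', columns: prefixes of 'lapqfhjof'):
     ε  l  a  p  q  f  h  j  o  f
  ε  0  1  2  3  4  5  6  7  8  9
  l  1  0  1  2  3  4  5  6  7  8
  p  2  1  1  1  2  3  4  5  6  7
  q  3  2  2  2  1  2  3  4  5  6
  u  4  3  3  3  2  2  3  4  5  6
  h  5  4  4  4  3  3  2  3  4  5
  j  6  5  5  5  4  4  3  2  3  4
  f  7  6  6  6  5  4  4  3  3  3
The bottom-right entry gives D[7][9] = 3, so no sequence of fewer than 3 edits works. Backtracking through the table gives one optimal edit sequence (3 edits):
  lpquhjf → lapquhjf (ins a @2)
  lapquhjf → lapqfhjf (sub u→f @5)
  lapqfhjf → lapqfhjof (ins o @8)
Edit distance = 3.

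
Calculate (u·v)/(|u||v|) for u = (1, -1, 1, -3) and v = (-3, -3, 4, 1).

With u = (1, -1, 1, -3), v = (-3, -3, 4, 1):
u·v = 1·(-3) + (-1)·(-3) + 1·4 + (-3)·1 = (-3) + 3 + 4 + (-3) = 1.
|u| = √(1² + (-1)² + 1² + (-3)²) = √12, |v| = √((-3)² + (-3)² + 4² + 1²) = √35, so |u||v| = √(12·35) = √420.
cos θ = (u·v)/(|u||v|) = 1/√420 ≈ 0.0488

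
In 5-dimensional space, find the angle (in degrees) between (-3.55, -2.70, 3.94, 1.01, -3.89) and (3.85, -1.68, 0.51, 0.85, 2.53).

With u = (-3.55, -2.70, 3.94, 1.01, -3.89), v = (3.85, -1.68, 0.51, 0.85, 2.53):
u·v = (-3.55)·3.85 + (-2.7)·(-1.68) + 3.94·0.51 + 1.01·0.85 + (-3.89)·2.53 = (-13.6675) + 4.536 + 2.0094 + 0.8585 + (-9.8417) = -16.1053.
|u| = √((-3.55)² + (-2.7)² + 3.94² + 1.01² + (-3.89)²) = √(12.6025 + 7.29 + 15.5236 + 1.0201 + 15.1321) = √51.5683, |v| = √(3.85² + (-1.68)² + 0.51² + 0.85² + 2.53²) = √(14.8225 + 2.8224 + 0.2601 + 0.7225 + 6.4009) = √25.0284.
cos θ = (u·v)/(|u||v|) = -16.1053/(√51.5683·√25.0284) ≈ -0.448292
θ = arccos(-0.448292) ≈ 116.63°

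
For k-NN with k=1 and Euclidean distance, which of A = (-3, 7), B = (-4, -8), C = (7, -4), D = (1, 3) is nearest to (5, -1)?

Distances: d(A) ≈ 11.3137, d(B) ≈ 11.4018, d(C) ≈ 3.6056, d(D) ≈ 5.6569. Nearest: C = (7, -4) with distance 3.6056.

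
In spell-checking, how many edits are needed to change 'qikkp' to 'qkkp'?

Let D[i][j] be the edit distance between the first i characters of 'qikkp' and the first j characters of 'qkkp', with D[i][0] = i, D[0][j] = j, and D[i][j] = D[i-1][j-1] if the characters match, else 1 + min(D[i-1][j], D[i][j-1], D[i-1][j-1]). Filling the table (rows: prefixes of 'qikkp', columns: prefixes of 'qkkp'):
     ε  q  k  k  p
  ε  0  1  2  3  4
  q  1  0  1  2  3
  i  2  1  1  2  3
  k  3  2  1  1  2
  k  4  3  2  1  2
  p  5  4  3  2  1
The bottom-right entry gives D[5][4] = 1, so no sequence of fewer than 1 edit works. Backtracking through the table gives one optimal edit sequence (1 edit):
  qikkp → qkkp (del i @2)
Edit distance = 1.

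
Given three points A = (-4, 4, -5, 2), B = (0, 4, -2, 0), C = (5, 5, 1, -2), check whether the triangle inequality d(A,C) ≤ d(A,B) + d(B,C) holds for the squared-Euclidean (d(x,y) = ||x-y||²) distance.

d(A,B) = 4² + 0² + 3² + 2² = 29, d(B,C) = 5² + 1² + 3² + 2² = 39, d(A,C) = 9² + 1² + 6² + 4² = 134.
d(A,C) = 134 > 29 + 39 = 68. Triangle inequality is VIOLATED. (Squared-Euclidean is not a metric — this is a counterexample.)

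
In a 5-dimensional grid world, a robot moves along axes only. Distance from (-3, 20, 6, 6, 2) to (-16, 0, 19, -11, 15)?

Σ|x_i - y_i| = |-3 - (-16)| + |20 - 0| + |6 - 19| + |6 - (-11)| + |2 - 15| = 13 + 20 + 13 + 17 + 13 = 76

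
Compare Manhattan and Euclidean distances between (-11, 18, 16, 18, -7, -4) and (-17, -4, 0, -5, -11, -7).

L1 = |-11 - (-17)| + |18 - (-4)| + |16 - 0| + |18 - (-5)| + |-7 - (-11)| + |-4 - (-7)| = 6 + 22 + 16 + 23 + 4 + 3 = 74
L2 = √(6² + 22² + 16² + 23² + 4² + 3²) = √1330 ≈ 36.4692
L1 ≥ L2 always (equality iff movement is along one axis); L1 > L2 here.
Ratio L1/L2 = 74/√1330 ≈ 2.0291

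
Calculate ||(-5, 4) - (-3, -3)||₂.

√(Σ(x_i - y_i)²) = √((-5 - (-3))² + (4 - (-3))²)
= √((-2)² + 7²) = √(4 + 49) = √53 ≈ 7.2801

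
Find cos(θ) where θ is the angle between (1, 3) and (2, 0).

With u = (1, 3), v = (2, 0):
u·v = 1·2 + 3·0 = 2 + 0 = 2.
|u| = √(1² + 3²) = √10, |v| = √(2² + 0²) = √4, so |u||v| = √(10·4) = √40.
cos θ = (u·v)/(|u||v|) = 2/√40 ≈ 0.3162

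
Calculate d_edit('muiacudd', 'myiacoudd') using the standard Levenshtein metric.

Let D[i][j] be the edit distance between the first i characters of 'muiacudd' and the first j characters of 'myiacoudd', with D[i][0] = i, D[0][j] = j, and D[i][j] = D[i-1][j-1] if the characters match, else 1 + min(D[i-1][j], D[i][j-1], D[i-1][j-1]). Filling the table (rows: prefixes of 'muiacudd', columns: prefixes of 'myiacoudd'):
     ε  m  y  i  a  c  o  u  d  d
  ε  0  1  2  3  4  5  6  7  8  9
  m  1  0  1  2  3  4  5  6  7  8
  u  2  1  1  2  3  4  5  5  6  7
  i  3  2  2  1  2  3  4  5  6  7
  a  4  3  3  2  1  2  3  4  5  6
  c  5  4  4  3  2  1  2  3  4  5
  u  6  5  5  4  3  2  2  2  3  4
  d  7  6  6  5  4  3  3  3  2  3
  d  8  7  7  6  5  4  4  4  3  2
The bottom-right entry gives D[8][9] = 2, so no sequence of fewer than 2 edits works. Backtracking through the table gives one optimal edit sequence (2 edits):
  muiacudd → myiacudd (sub u→y @2)
  myiacudd → myiacoudd (ins o @6)
Edit distance = 2.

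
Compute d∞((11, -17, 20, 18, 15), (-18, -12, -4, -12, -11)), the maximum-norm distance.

max(|x_i - y_i|) = max(|11 - (-18)|, |-17 - (-12)|, |20 - (-4)|, |18 - (-12)|, |15 - (-11)|) = max(29, 5, 24, 30, 26) = 30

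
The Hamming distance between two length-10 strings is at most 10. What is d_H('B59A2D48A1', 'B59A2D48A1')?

Differing positions: none. Hamming distance = 0. The maximum possible Hamming distance for length-10 strings is 10, so d_H/10 = 0/10 = 0.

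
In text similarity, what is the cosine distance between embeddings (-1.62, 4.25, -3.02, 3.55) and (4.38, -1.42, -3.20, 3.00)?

With u = (-1.62, 4.25, -3.02, 3.55), v = (4.38, -1.42, -3.20, 3.00):
u·v = (-1.62)·4.38 + 4.25·(-1.42) + (-3.02)·(-3.2) + 3.55·3 = (-7.0956) + (-6.035) + 9.664 + 10.65 = 7.1834.
|u| = √((-1.62)² + 4.25² + (-3.02)² + 3.55²) = √(2.6244 + 18.0625 + 9.1204 + 12.6025) = √42.4098, |v| = √(4.38² + (-1.42)² + (-3.2)² + 3²) = √(19.1844 + 2.0164 + 10.24 + 9) = √40.4408.
cos θ = (u·v)/(|u||v|) = 7.1834/(√42.4098·√40.4408) ≈ 0.1735
Cosine distance = 1 - cos θ ≈ 1 - 0.1735 = 0.8265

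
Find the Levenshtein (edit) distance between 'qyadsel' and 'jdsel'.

Let D[i][j] be the edit distance between the first i characters of 'qyadsel' and the first j characters of 'jdsel', with D[i][0] = i, D[0][j] = j, and D[i][j] = D[i-1][j-1] if the characters match, else 1 + min(D[i-1][j], D[i][j-1], D[i-1][j-1]). Filling the table (rows: prefixes of 'qyadsel', columns: prefixes of 'jdsel'):
     ε  j  d  s  e  l
  ε  0  1  2  3  4  5
  q  1  1  2  3  4  5
  y  2  2  2  3  4  5
  a  3  3  3  3  4  5
  d  4  4  3  4  4  5
  s  5  5  4  3  4  5
  e  6  6  5  4  3  4
  l  7  7  6  5  4  3
The bottom-right entry gives D[7][5] = 3, so no sequence of fewer than 3 edits works. Backtracking through the table gives one optimal edit sequence (3 edits):
  qyadsel → yadsel (del q @1)
  yadsel → adsel (del y @1)
  adsel → jdsel (sub a→j @1)
Edit distance = 3.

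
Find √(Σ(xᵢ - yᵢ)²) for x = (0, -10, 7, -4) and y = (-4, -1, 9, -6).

√(Σ(x_i - y_i)²) = √((0 - (-4))² + (-10 - (-1))² + (7 - 9)² + (-4 - (-6))²)
= √(4² + (-9)² + (-2)² + 2²) = √(16 + 81 + 4 + 4) = √105 ≈ 10.247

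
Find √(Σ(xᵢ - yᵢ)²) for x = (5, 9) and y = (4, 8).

√(Σ(x_i - y_i)²) = √((5 - 4)² + (9 - 8)²)
= √(1² + 1²) = √(1 + 1) = √2 ≈ 1.4142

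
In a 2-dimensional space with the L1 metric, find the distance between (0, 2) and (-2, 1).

Σ|x_i - y_i| = |0 - (-2)| + |2 - 1| = 2 + 1 = 3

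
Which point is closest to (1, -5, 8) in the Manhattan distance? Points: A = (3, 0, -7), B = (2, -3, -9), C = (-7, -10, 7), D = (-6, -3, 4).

Distances: d(A) = 22, d(B) = 20, d(C) = 14, d(D) = 13. Nearest: D = (-6, -3, 4) with distance 13.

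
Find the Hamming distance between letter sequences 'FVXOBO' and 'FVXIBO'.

Differing positions: 4. Hamming distance = 1.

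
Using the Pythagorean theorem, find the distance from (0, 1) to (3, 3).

√(Σ(x_i - y_i)²) = √((0 - 3)² + (1 - 3)²)
= √((-3)² + (-2)²) = √(9 + 4) = √13 ≈ 3.6056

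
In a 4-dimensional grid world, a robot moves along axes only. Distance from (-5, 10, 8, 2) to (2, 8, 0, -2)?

Σ|x_i - y_i| = |-5 - 2| + |10 - 8| + |8 - 0| + |2 - (-2)| = 7 + 2 + 8 + 4 = 21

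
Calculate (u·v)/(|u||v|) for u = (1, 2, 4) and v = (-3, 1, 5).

With u = (1, 2, 4), v = (-3, 1, 5):
u·v = 1·(-3) + 2·1 + 4·5 = (-3) + 2 + 20 = 19.
|u| = √(1² + 2² + 4²) = √21, |v| = √((-3)² + 1² + 5²) = √35, so |u||v| = √(21·35) = √735.
cos θ = (u·v)/(|u||v|) = 19/√735 ≈ 0.7008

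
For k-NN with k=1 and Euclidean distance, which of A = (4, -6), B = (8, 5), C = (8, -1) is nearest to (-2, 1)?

Distances: d(A) ≈ 9.2195, d(B) ≈ 10.7703, d(C) ≈ 10.198. Nearest: A = (4, -6) with distance 9.2195.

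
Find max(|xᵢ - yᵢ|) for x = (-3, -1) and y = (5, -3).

max(|x_i - y_i|) = max(|-3 - 5|, |-1 - (-3)|) = max(8, 2) = 8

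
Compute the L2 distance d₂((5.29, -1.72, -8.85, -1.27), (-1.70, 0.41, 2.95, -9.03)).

√(Σ(x_i - y_i)²) = √((5.29 - (-1.7))² + (-1.72 - 0.41)² + (-8.85 - 2.95)² + (-1.27 - (-9.03))²)
= √(6.99² + (-2.13)² + (-11.8)² + 7.76²) = √(48.8601 + 4.5369 + 139.24 + 60.2176) = √252.8546 ≈ 15.9014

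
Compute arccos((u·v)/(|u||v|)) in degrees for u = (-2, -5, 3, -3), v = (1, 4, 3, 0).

With u = (-2, -5, 3, -3), v = (1, 4, 3, 0):
u·v = (-2)·1 + (-5)·4 + 3·3 + (-3)·0 = (-2) + (-20) + 9 + 0 = -13.
|u| = √((-2)² + (-5)² + 3² + (-3)²) = √47, |v| = √(1² + 4² + 3² + 0²) = √26, so |u||v| = √(47·26) = √1222.
cos θ = (u·v)/(|u||v|) = -13/√1222 ≈ -0.371884
θ = arccos(-0.371884) ≈ 111.83°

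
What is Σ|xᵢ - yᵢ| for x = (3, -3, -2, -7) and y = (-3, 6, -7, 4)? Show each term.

Σ|x_i - y_i| = |3 - (-3)| + |-3 - 6| + |-2 - (-7)| + |-7 - 4| = 6 + 9 + 5 + 11 = 31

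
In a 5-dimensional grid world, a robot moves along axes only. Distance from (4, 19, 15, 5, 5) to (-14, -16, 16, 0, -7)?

Σ|x_i - y_i| = |4 - (-14)| + |19 - (-16)| + |15 - 16| + |5 - 0| + |5 - (-7)| = 18 + 35 + 1 + 5 + 12 = 71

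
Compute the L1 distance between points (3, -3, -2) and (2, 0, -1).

Σ|x_i - y_i| = |3 - 2| + |-3 - 0| + |-2 - (-1)| = 1 + 3 + 1 = 5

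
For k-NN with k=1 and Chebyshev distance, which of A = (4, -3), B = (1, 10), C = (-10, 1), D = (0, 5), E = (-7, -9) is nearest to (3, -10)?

Distances: d(A) = 7, d(B) = 20, d(C) = 13, d(D) = 15, d(E) = 10. Nearest: A = (4, -3) with distance 7.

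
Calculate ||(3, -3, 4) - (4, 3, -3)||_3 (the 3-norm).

(Σ|x_i - y_i|^3)^(1/3) = (|3 - 4|^3 + |-3 - 3|^3 + |4 - (-3)|^3)^(1/3)
= (1^3 + 6^3 + 7^3)^(1/3) = (1 + 216 + 343)^(1/3) = (560)^(1/3) ≈ 8.2426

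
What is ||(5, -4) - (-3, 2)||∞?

max(|x_i - y_i|) = max(|5 - (-3)|, |-4 - 2|) = max(8, 6) = 8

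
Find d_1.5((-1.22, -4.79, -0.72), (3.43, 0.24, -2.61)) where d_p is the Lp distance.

(Σ|x_i - y_i|^1.5)^(1/1.5) = (|-1.22 - 3.43|^1.5 + |-4.79 - 0.24|^1.5 + |-0.72 - (-2.61)|^1.5)^(1/1.5)
= (4.65^1.5 + 5.03^1.5 + 1.89^1.5)^(1/1.5) ≈ (10.0272 + 11.2811 + 2.5983)^(1/1.5) = (23.9066)^(1/1.5) ≈ 8.2987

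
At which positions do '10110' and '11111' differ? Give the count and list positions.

Differing positions: 2, 5. Hamming distance = 2.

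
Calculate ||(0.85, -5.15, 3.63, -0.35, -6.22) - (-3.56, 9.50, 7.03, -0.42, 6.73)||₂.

√(Σ(x_i - y_i)²) = √((0.85 - (-3.56))² + (-5.15 - 9.5)² + (3.63 - 7.03)² + (-0.35 - (-0.42))² + (-6.22 - 6.73)²)
= √(4.41² + (-14.65)² + (-3.4)² + 0.07² + (-12.95)²) = √(19.4481 + 214.6225 + 11.56 + 0.0049 + 167.7025) = √413.338 ≈ 20.3307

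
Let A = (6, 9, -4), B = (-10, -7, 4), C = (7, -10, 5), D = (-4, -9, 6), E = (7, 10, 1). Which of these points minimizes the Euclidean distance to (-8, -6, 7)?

Distances: d(A) ≈ 23.2809, d(B) ≈ 3.7417, d(C) ≈ 15.6525, d(D) ≈ 5.099, d(E) ≈ 22.7376. Nearest: B = (-10, -7, 4) with distance 3.7417.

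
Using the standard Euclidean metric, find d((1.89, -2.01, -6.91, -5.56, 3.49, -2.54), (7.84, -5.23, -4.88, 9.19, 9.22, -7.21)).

√(Σ(x_i - y_i)²) = √((1.89 - 7.84)² + (-2.01 - (-5.23))² + (-6.91 - (-4.88))² + (-5.56 - 9.19)² + (3.49 - 9.22)² + (-2.54 - (-7.21))²)
= √((-5.95)² + 3.22² + (-2.03)² + (-14.75)² + (-5.73)² + 4.67²) = √(35.4025 + 10.3684 + 4.1209 + 217.5625 + 32.8329 + 21.8089) = √322.0961 ≈ 17.947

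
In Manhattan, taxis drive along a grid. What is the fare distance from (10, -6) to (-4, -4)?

Σ|x_i - y_i| = |10 - (-4)| + |-6 - (-4)| = 14 + 2 = 16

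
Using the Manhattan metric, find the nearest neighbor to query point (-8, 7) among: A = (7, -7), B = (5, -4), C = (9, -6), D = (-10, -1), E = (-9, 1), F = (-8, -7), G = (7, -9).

Distances: d(A) = 29, d(B) = 24, d(C) = 30, d(D) = 10, d(E) = 7, d(F) = 14, d(G) = 31. Nearest: E = (-9, 1) with distance 7.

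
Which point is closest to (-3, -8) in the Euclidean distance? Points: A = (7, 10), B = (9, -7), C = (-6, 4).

Distances: d(A) ≈ 20.5913, d(B) ≈ 12.0416, d(C) ≈ 12.3693. Nearest: B = (9, -7) with distance 12.0416.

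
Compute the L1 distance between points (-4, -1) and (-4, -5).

Σ|x_i - y_i| = |-4 - (-4)| + |-1 - (-5)| = 0 + 4 = 4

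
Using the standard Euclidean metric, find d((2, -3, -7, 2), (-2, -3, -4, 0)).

√(Σ(x_i - y_i)²) = √((2 - (-2))² + (-3 - (-3))² + (-7 - (-4))² + (2 - 0)²)
= √(4² + 0² + (-3)² + 2²) = √(16 + 0 + 9 + 4) = √29 ≈ 5.3852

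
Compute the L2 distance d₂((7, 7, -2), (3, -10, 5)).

√(Σ(x_i - y_i)²) = √((7 - 3)² + (7 - (-10))² + (-2 - 5)²)
= √(4² + 17² + (-7)²) = √(16 + 289 + 49) = √354 ≈ 18.8149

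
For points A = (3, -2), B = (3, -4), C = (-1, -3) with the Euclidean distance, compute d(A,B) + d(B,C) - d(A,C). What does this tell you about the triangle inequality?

d(A,B) = √(0² + 2²) = √4 = 2, d(B,C) = √(4² + 1²) = √17 ≈ 4.1231, d(A,C) = √(4² + 1²) = √17 ≈ 4.1231.
d(A,B) + d(B,C) - d(A,C) = 2 + 4.1231 - 4.1231 = 6.1231 - 4.1231 = 2. This is ≥ 0, so the triangle inequality holds for these points.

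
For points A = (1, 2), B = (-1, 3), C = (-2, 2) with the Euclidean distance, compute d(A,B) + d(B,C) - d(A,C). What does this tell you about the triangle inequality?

d(A,B) = √(2² + 1²) = √5 ≈ 2.2361, d(B,C) = √(1² + 1²) = √2 ≈ 1.4142, d(A,C) = √(3² + 0²) = √9 = 3.
d(A,B) + d(B,C) - d(A,C) = 2.2361 + 1.4142 - 3 = 3.6503 - 3 = 0.6503 (to 4 decimal places). This is ≥ 0, so the triangle inequality holds for these points.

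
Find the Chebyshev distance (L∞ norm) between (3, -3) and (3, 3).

max(|x_i - y_i|) = max(|3 - 3|, |-3 - 3|) = max(0, 6) = 6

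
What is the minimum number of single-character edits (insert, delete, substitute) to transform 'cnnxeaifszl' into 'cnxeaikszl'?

Let D[i][j] be the edit distance between the first i characters of 'cnnxeaifszl' and the first j characters of 'cnxeaikszl', with D[i][0] = i, D[0][j] = j, and D[i][j] = D[i-1][j-1] if the characters match, else 1 + min(D[i-1][j], D[i][j-1], D[i-1][j-1]). Filling the table (rows: prefixes of 'cnnxeaifszl', columns: prefixes of 'cnxeaikszl'):
     ε  c  n  x  e  a  i  k  s  z  l
  ε  0  1  2  3  4  5  6  7  8  9 10
  c  1  0  1  2  3  4  5  6  7  8  9
  n  2  1  0  1  2  3  4  5  6  7  8
  n  3  2  1  1  2  3  4  5  6  7  8
  x  4  3  2  1  2  3  4  5  6  7  8
  e  5  4  3  2  1  2  3  4  5  6  7
  a  6  5  4  3  2  1  2  3  4  5  6
  i  7  6  5  4  3  2  1  2  3  4  5
  f  8  7  6  5  4  3  2  2  3  4  5
  s  9  8  7  6  5  4  3  3  2  3  4
  z 10  9  8  7  6  5  4  4  3  2  3
  l 11 10  9  8  7  6  5  5  4  3  2
The bottom-right entry gives D[11][10] = 2, so no sequence of fewer than 2 edits works. Backtracking through the table gives one optimal edit sequence (2 edits):
  cnnxeaifszl → cnxeaifszl (del n @2)
  cnxeaifszl → cnxeaikszl (sub f→k @7)
Edit distance = 2.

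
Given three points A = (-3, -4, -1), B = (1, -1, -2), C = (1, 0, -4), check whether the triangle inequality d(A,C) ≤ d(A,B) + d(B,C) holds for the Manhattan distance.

d(A,B) = 4 + 3 + 1 = 8, d(B,C) = 0 + 1 + 2 = 3, d(A,C) = 4 + 4 + 3 = 11.
d(A,C) = 11 ≤ 8 + 3 = 11. Triangle inequality is satisfied.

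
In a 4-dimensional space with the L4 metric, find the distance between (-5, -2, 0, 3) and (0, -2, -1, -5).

(Σ|x_i - y_i|^4)^(1/4) = (|-5 - 0|^4 + |-2 - (-2)|^4 + |0 - (-1)|^4 + |3 - (-5)|^4)^(1/4)
= (5^4 + 0^4 + 1^4 + 8^4)^(1/4) = (625 + 0 + 1 + 4096)^(1/4) = (4722)^(1/4) ≈ 8.2896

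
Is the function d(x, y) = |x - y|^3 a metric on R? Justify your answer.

No. d(x,y) = |x-y|^3 fails the triangle inequality since p = 3 > 1. Counterexample: x = 5, y = 12, z = 14. d(x,z) = |5 - 14|^3 = 9^3 = 729, but d(x,y) + d(y,z) = 7^3 + 2^3 = 343 + 8 = 351. Since 729 > 351, the triangle inequality is violated.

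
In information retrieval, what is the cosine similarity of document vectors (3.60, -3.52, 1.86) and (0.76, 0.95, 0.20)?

With u = (3.60, -3.52, 1.86), v = (0.76, 0.95, 0.20):
u·v = 3.6·0.76 + (-3.52)·0.95 + 1.86·0.2 = 2.736 + (-3.344) + 0.372 = -0.236.
|u| = √(3.6² + (-3.52)² + 1.86²) = √(12.96 + 12.3904 + 3.4596) = √28.81, |v| = √(0.76² + 0.95² + 0.2²) = √(0.5776 + 0.9025 + 0.04) = √1.5201.
cos θ = (u·v)/(|u||v|) = -0.236/(√28.81·√1.5201) ≈ -0.0357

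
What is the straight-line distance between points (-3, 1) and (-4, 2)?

√(Σ(x_i - y_i)²) = √((-3 - (-4))² + (1 - 2)²)
= √(1² + (-1)²) = √(1 + 1) = √2 ≈ 1.4142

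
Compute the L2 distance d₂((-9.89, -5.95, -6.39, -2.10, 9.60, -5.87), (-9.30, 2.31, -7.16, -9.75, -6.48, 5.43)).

√(Σ(x_i - y_i)²) = √((-9.89 - (-9.3))² + (-5.95 - 2.31)² + (-6.39 - (-7.16))² + (-2.1 - (-9.75))² + (9.6 - (-6.48))² + (-5.87 - 5.43)²)
= √((-0.59)² + (-8.26)² + 0.77² + 7.65² + 16.08² + (-11.3)²) = √(0.3481 + 68.2276 + 0.5929 + 58.5225 + 258.5664 + 127.69) = √513.9475 ≈ 22.6704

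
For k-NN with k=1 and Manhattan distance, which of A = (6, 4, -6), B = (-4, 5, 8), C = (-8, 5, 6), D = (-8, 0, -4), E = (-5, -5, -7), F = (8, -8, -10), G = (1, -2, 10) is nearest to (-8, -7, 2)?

Distances: d(A) = 33, d(B) = 22, d(C) = 16, d(D) = 13, d(E) = 14, d(F) = 29, d(G) = 22. Nearest: D = (-8, 0, -4) with distance 13.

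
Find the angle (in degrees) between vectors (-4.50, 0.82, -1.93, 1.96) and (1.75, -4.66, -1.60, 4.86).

With u = (-4.50, 0.82, -1.93, 1.96), v = (1.75, -4.66, -1.60, 4.86):
u·v = (-4.5)·1.75 + 0.82·(-4.66) + (-1.93)·(-1.6) + 1.96·4.86 = (-7.875) + (-3.8212) + 3.088 + 9.5256 = 0.9174.
|u| = √((-4.5)² + 0.82² + (-1.93)² + 1.96²) = √(20.25 + 0.6724 + 3.7249 + 3.8416) = √28.4889, |v| = √(1.75² + (-4.66)² + (-1.6)² + 4.86²) = √(3.0625 + 21.7156 + 2.56 + 23.6196) = √50.9577.
cos θ = (u·v)/(|u||v|) = 0.9174/(√28.4889·√50.9577) ≈ 0.024078
θ = arccos(0.024078) ≈ 88.62°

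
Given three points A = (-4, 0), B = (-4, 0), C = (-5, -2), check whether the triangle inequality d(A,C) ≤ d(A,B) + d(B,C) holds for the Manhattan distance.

d(A,B) = 0 + 0 = 0, d(B,C) = 1 + 2 = 3, d(A,C) = 1 + 2 = 3.
d(A,C) = 3 ≤ 0 + 3 = 3. Triangle inequality is satisfied.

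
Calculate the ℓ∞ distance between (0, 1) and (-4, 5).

max(|x_i - y_i|) = max(|0 - (-4)|, |1 - 5|) = max(4, 4) = 4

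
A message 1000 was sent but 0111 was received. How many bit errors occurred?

Differing positions: 1, 2, 3, 4. Hamming distance = 4.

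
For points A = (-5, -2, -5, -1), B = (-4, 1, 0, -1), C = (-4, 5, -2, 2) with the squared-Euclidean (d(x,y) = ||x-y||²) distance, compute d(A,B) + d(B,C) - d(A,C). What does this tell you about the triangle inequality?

d(A,B) = 1² + 3² + 5² + 0² = 35, d(B,C) = 0² + 4² + 2² + 3² = 29, d(A,C) = 1² + 7² + 3² + 3² = 68.
d(A,B) + d(B,C) - d(A,C) = 35 + 29 - 68 = 64 - 68 = -4. This is < 0, so the triangle inequality FAILS for these points (squared-Euclidean is not a metric).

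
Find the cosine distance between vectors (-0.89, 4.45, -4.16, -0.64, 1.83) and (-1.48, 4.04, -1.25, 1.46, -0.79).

With u = (-0.89, 4.45, -4.16, -0.64, 1.83), v = (-1.48, 4.04, -1.25, 1.46, -0.79):
u·v = (-0.89)·(-1.48) + 4.45·4.04 + (-4.16)·(-1.25) + (-0.64)·1.46 + 1.83·(-0.79) = 1.3172 + 17.978 + 5.2 + (-0.9344) + (-1.4457) = 22.1151.
|u| = √((-0.89)² + 4.45² + (-4.16)² + (-0.64)² + 1.83²) = √(0.7921 + 19.8025 + 17.3056 + 0.4096 + 3.3489) = √41.6587, |v| = √((-1.48)² + 4.04² + (-1.25)² + 1.46² + (-0.79)²) = √(2.1904 + 16.3216 + 1.5625 + 2.1316 + 0.6241) = √22.8302.
cos θ = (u·v)/(|u||v|) = 22.1151/(√41.6587·√22.8302) ≈ 0.7171
Cosine distance = 1 - cos θ ≈ 1 - 0.7171 = 0.2829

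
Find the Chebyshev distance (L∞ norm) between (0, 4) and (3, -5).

max(|x_i - y_i|) = max(|0 - 3|, |4 - (-5)|) = max(3, 9) = 9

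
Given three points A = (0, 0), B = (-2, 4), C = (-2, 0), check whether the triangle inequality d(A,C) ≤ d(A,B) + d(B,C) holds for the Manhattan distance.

d(A,B) = 2 + 4 = 6, d(B,C) = 0 + 4 = 4, d(A,C) = 2 + 0 = 2.
d(A,C) = 2 ≤ 6 + 4 = 10. Triangle inequality is satisfied.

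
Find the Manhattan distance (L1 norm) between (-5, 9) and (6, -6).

Σ|x_i - y_i| = |-5 - 6| + |9 - (-6)| = 11 + 15 = 26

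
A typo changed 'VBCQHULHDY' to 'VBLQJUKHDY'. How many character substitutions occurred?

Differing positions: 3, 5, 7. Hamming distance = 3.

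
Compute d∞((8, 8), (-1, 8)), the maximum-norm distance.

max(|x_i - y_i|) = max(|8 - (-1)|, |8 - 8|) = max(9, 0) = 9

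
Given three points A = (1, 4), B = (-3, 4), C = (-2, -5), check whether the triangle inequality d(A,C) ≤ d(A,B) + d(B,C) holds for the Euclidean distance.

d(A,B) = √(4² + 0²) = √16 = 4, d(B,C) = √(1² + 9²) = √82 ≈ 9.0554, d(A,C) = √(3² + 9²) = √90 ≈ 9.4868.
d(A,C) ≈ 9.4868 ≤ 4 + 9.0554 = 13.0554. Triangle inequality is satisfied.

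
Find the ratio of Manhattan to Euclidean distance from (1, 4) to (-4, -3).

L1 = |1 - (-4)| + |4 - (-3)| = 5 + 7 = 12
L2 = √(5² + 7²) = √74 ≈ 8.6023
L1 ≥ L2 always (equality iff movement is along one axis); L1 > L2 here.
Ratio L1/L2 = 12/√74 ≈ 1.395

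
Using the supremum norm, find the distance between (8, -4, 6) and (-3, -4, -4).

max(|x_i - y_i|) = max(|8 - (-3)|, |-4 - (-4)|, |6 - (-4)|) = max(11, 0, 10) = 11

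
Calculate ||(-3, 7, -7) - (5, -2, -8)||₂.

√(Σ(x_i - y_i)²) = √((-3 - 5)² + (7 - (-2))² + (-7 - (-8))²)
= √((-8)² + 9² + 1²) = √(64 + 81 + 1) = √146 ≈ 12.083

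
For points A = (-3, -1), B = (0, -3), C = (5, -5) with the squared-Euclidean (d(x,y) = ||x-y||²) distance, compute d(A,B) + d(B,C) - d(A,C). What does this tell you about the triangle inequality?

d(A,B) = 3² + 2² = 13, d(B,C) = 5² + 2² = 29, d(A,C) = 8² + 4² = 80.
d(A,B) + d(B,C) - d(A,C) = 13 + 29 - 80 = 42 - 80 = -38. This is < 0, so the triangle inequality FAILS for these points (squared-Euclidean is not a metric).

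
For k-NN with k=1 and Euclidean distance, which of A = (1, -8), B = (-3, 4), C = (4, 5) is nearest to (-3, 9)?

Distances: d(A) ≈ 17.4642, d(B) = 5, d(C) ≈ 8.0623. Nearest: B = (-3, 4) with distance 5.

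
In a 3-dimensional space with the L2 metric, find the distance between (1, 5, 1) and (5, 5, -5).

(Σ|x_i - y_i|^2)^(1/2) = (|1 - 5|^2 + |5 - 5|^2 + |1 - (-5)|^2)^(1/2)
= (4^2 + 0^2 + 6^2)^(1/2) = (16 + 0 + 36)^(1/2) = (52)^(1/2) ≈ 7.2111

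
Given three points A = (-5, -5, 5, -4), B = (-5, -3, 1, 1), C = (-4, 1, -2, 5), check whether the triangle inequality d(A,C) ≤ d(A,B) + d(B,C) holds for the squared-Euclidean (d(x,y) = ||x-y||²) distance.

d(A,B) = 0² + 2² + 4² + 5² = 45, d(B,C) = 1² + 4² + 3² + 4² = 42, d(A,C) = 1² + 6² + 7² + 9² = 167.
d(A,C) = 167 > 45 + 42 = 87. Triangle inequality is VIOLATED. (Squared-Euclidean is not a metric — this is a counterexample.)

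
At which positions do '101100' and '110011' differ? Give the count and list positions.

Differing positions: 2, 3, 4, 5, 6. Hamming distance = 5.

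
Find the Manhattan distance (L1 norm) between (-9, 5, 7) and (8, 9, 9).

Σ|x_i - y_i| = |-9 - 8| + |5 - 9| + |7 - 9| = 17 + 4 + 2 = 23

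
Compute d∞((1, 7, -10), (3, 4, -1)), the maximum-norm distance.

max(|x_i - y_i|) = max(|1 - 3|, |7 - 4|, |-10 - (-1)|) = max(2, 3, 9) = 9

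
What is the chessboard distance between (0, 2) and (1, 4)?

max(|x_i - y_i|) = max(|0 - 1|, |2 - 4|) = max(1, 2) = 2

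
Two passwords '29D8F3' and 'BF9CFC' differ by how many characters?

Differing positions: 1, 2, 3, 4, 6. Hamming distance = 5.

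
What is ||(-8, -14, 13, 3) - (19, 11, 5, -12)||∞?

max(|x_i - y_i|) = max(|-8 - 19|, |-14 - 11|, |13 - 5|, |3 - (-12)|) = max(27, 25, 8, 15) = 27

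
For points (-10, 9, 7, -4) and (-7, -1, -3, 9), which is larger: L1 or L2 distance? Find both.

L1 = |-10 - (-7)| + |9 - (-1)| + |7 - (-3)| + |-4 - 9| = 3 + 10 + 10 + 13 = 36
L2 = √(3² + 10² + 10² + 13²) = √378 ≈ 19.4422
L1 ≥ L2 always (equality iff movement is along one axis); L1 > L2 here.
Ratio L1/L2 = 36/√378 ≈ 1.8516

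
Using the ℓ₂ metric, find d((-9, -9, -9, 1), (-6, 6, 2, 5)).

√(Σ(x_i - y_i)²) = √((-9 - (-6))² + (-9 - 6)² + (-9 - 2)² + (1 - 5)²)
= √((-3)² + (-15)² + (-11)² + (-4)²) = √(9 + 225 + 121 + 16) = √371 ≈ 19.2614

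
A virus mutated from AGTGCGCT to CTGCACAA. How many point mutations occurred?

Differing positions: 1, 2, 3, 4, 5, 6, 7, 8. Hamming distance = 8.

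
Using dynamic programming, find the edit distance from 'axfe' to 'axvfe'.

Let D[i][j] be the edit distance between the first i characters of 'axfe' and the first j characters of 'axvfe', with D[i][0] = i, D[0][j] = j, and D[i][j] = D[i-1][j-1] if the characters match, else 1 + min(D[i-1][j], D[i][j-1], D[i-1][j-1]). Filling the table (rows: prefixes of 'axfe', columns: prefixes of 'axvfe'):
     ε  a  x  v  f  e
  ε  0  1  2  3  4  5
  a  1  0  1  2  3  4
  x  2  1  0  1  2  3
  f  3  2  1  1  1  2
  e  4  3  2  2  2  1
The bottom-right entry gives D[4][5] = 1, so no sequence of fewer than 1 edit works. Backtracking through the table gives one optimal edit sequence (1 edit):
  axfe → axvfe (ins v @3)
Edit distance = 1.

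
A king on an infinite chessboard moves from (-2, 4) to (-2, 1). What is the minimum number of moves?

max(|x_i - y_i|) = max(|-2 - (-2)|, |4 - 1|) = max(0, 3) = 3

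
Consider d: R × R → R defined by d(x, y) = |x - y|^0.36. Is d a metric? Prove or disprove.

Yes. With 0 < p = 0.36 ≤ 1, d(x,y) = |x-y|^0.36 is a metric on R. Non-negativity and symmetry are immediate; |x-y|^0.36 = 0 ⟺ |x-y| = 0 ⟺ x = y. For the triangle inequality, the function t ↦ t^0.36 is subadditive on [0,∞) when p ≤ 1, so |x-z|^0.36 ≤ (|x-y| + |y-z|)^0.36 ≤ |x-y|^0.36 + |y-z|^0.36.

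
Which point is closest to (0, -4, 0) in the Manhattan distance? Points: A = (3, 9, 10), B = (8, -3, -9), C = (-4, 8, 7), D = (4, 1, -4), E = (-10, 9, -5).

Distances: d(A) = 26, d(B) = 18, d(C) = 23, d(D) = 13, d(E) = 28. Nearest: D = (4, 1, -4) with distance 13.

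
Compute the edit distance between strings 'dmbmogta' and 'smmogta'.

Let D[i][j] be the edit distance between the first i characters of 'dmbmogta' and the first j characters of 'smmogta', with D[i][0] = i, D[0][j] = j, and D[i][j] = D[i-1][j-1] if the characters match, else 1 + min(D[i-1][j], D[i][j-1], D[i-1][j-1]). Filling the table (rows: prefixes of 'dmbmogta', columns: prefixes of 'smmogta'):
     ε  s  m  m  o  g  t  a
  ε  0  1  2  3  4  5  6  7
  d  1  1  2  3  4  5  6  7
  m  2  2  1  2  3  4  5  6
  b  3  3  2  2  3  4  5  6
  m  4  4  3  2  3  4  5  6
  o  5  5  4  3  2  3  4  5
  g  6  6  5  4  3  2  3  4
  t  7  7  6  5  4  3  2  3
  a  8  8  7  6  5  4  3  2
The bottom-right entry gives D[8][7] = 2, so no sequence of fewer than 2 edits works. Backtracking through the table gives one optimal edit sequence (2 edits):
  dmbmogta → smbmogta (sub d→s @1)
  smbmogta → smmogta (del b @3)
Edit distance = 2.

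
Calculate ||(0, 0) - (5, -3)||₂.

√(Σ(x_i - y_i)²) = √((0 - 5)² + (0 - (-3))²)
= √((-5)² + 3²) = √(25 + 9) = √34 ≈ 5.831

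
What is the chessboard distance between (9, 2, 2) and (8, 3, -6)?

max(|x_i - y_i|) = max(|9 - 8|, |2 - 3|, |2 - (-6)|) = max(1, 1, 8) = 8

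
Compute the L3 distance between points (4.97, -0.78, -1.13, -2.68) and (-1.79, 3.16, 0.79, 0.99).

(Σ|x_i - y_i|^3)^(1/3) = (|4.97 - (-1.79)|^3 + |-0.78 - 3.16|^3 + |-1.13 - 0.79|^3 + |-2.68 - 0.99|^3)^(1/3)
= (6.76^3 + 3.94^3 + 1.92^3 + 3.67^3)^(1/3) ≈ (308.9158 + 61.163 + 7.0779 + 49.4309)^(1/3) = (426.5876)^(1/3) ≈ 7.5278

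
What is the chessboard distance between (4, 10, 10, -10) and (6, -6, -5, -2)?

max(|x_i - y_i|) = max(|4 - 6|, |10 - (-6)|, |10 - (-5)|, |-10 - (-2)|) = max(2, 16, 15, 8) = 16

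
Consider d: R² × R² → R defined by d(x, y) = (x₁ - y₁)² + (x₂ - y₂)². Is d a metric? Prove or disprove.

No. The squared Euclidean distance fails the triangle inequality. Counterexample: x = (0, 0), y = (3, 1), z = (6, 2). d(x,z) = 6² + 2² = 40, but d(x,y) + d(y,z) = (3² + 1²) + (3² + 1²) = 10 + 10 = 20. Since 40 > 20, the triangle inequality is violated. (Note: √d, the ordinary Euclidean distance, IS a metric.)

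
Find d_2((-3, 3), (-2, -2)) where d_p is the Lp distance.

(Σ|x_i - y_i|^2)^(1/2) = (|-3 - (-2)|^2 + |3 - (-2)|^2)^(1/2)
= (1^2 + 5^2)^(1/2) = (1 + 25)^(1/2) = (26)^(1/2) ≈ 5.099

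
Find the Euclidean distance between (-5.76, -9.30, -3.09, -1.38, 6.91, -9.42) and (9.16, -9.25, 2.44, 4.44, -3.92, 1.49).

√(Σ(x_i - y_i)²) = √((-5.76 - 9.16)² + (-9.3 - (-9.25))² + (-3.09 - 2.44)² + (-1.38 - 4.44)² + (6.91 - (-3.92))² + (-9.42 - 1.49)²)
= √((-14.92)² + (-0.05)² + (-5.53)² + (-5.82)² + 10.83² + (-10.91)²) = √(222.6064 + 0.0025 + 30.5809 + 33.8724 + 117.2889 + 119.0281) = √523.3792 ≈ 22.8775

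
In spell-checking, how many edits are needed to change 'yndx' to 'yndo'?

Let D[i][j] be the edit distance between the first i characters of 'yndx' and the first j characters of 'yndo', with D[i][0] = i, D[0][j] = j, and D[i][j] = D[i-1][j-1] if the characters match, else 1 + min(D[i-1][j], D[i][j-1], D[i-1][j-1]). Filling the table (rows: prefixes of 'yndx', columns: prefixes of 'yndo'):
     ε  y  n  d  o
  ε  0  1  2  3  4
  y  1  0  1  2  3
  n  2  1  0  1  2
  d  3  2  1  0  1
  x  4  3  2  1  1
The bottom-right entry gives D[4][4] = 1, so no sequence of fewer than 1 edit works. Backtracking through the table gives one optimal edit sequence (1 edit):
  yndx → yndo (sub x→o @4)
Edit distance = 1.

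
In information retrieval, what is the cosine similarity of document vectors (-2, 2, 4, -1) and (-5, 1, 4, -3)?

With u = (-2, 2, 4, -1), v = (-5, 1, 4, -3):
u·v = (-2)·(-5) + 2·1 + 4·4 + (-1)·(-3) = 10 + 2 + 16 + 3 = 31.
|u| = √((-2)² + 2² + 4² + (-1)²) = √25, |v| = √((-5)² + 1² + 4² + (-3)²) = √51, so |u||v| = √(25·51) = √1275.
cos θ = (u·v)/(|u||v|) = 31/√1275 ≈ 0.8682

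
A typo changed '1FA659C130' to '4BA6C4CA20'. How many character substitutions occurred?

Differing positions: 1, 2, 5, 6, 8, 9. Hamming distance = 6.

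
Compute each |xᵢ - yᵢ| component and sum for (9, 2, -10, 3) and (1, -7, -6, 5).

Σ|x_i - y_i| = |9 - 1| + |2 - (-7)| + |-10 - (-6)| + |3 - 5| = 8 + 9 + 4 + 2 = 23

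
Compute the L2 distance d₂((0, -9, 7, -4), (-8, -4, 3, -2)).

√(Σ(x_i - y_i)²) = √((0 - (-8))² + (-9 - (-4))² + (7 - 3)² + (-4 - (-2))²)
= √(8² + (-5)² + 4² + (-2)²) = √(64 + 25 + 16 + 4) = √109 ≈ 10.4403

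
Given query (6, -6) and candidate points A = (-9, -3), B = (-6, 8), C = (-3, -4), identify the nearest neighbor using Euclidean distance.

Distances: d(A) ≈ 15.2971, d(B) ≈ 18.4391, d(C) ≈ 9.2195. Nearest: C = (-3, -4) with distance 9.2195.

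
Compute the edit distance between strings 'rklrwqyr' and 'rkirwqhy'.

Let D[i][j] be the edit distance between the first i characters of 'rklrwqyr' and the first j characters of 'rkirwqhy', with D[i][0] = i, D[0][j] = j, and D[i][j] = D[i-1][j-1] if the characters match, else 1 + min(D[i-1][j], D[i][j-1], D[i-1][j-1]). Filling the table (rows: prefixes of 'rklrwqyr', columns: prefixes of 'rkirwqhy'):
     ε  r  k  i  r  w  q  h  y
  ε  0  1  2  3  4  5  6  7  8
  r  1  0  1  2  3  4  5  6  7
  k  2  1  0  1  2  3  4  5  6
  l  3  2  1  1  2  3  4  5  6
  r  4  3  2  2  1  2  3  4  5
  w  5  4  3  3  2  1  2  3  4
  q  6  5  4  4  3  2  1  2  3
  y  7  6  5  5  4  3  2  2  2
  r  8  7  6  6  5  4  3  3  3
The bottom-right entry gives D[8][8] = 3, so no sequence of fewer than 3 edits works. Backtracking through the table gives one optimal edit sequence (3 edits):
  rklrwqyr → rkirwqyr (sub l→i @3)
  rkirwqyr → rkirwqhr (sub y→h @7)
  rkirwqhr → rkirwqhy (sub r→y @8)
Edit distance = 3.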